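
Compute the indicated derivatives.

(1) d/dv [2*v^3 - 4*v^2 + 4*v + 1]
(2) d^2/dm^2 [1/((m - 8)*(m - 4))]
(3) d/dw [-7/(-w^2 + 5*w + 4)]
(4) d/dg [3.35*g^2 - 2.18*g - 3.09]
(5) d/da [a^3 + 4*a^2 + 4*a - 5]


(1) = 6*v^2 - 8*v + 4
(2) = 2*((m - 8)^2 + (m - 8)*(m - 4) + (m - 4)^2)/((m - 8)^3*(m - 4)^3)
(3) = 7*(5 - 2*w)/(-w^2 + 5*w + 4)^2
(4) = 6.7*g - 2.18
(5) = 3*a^2 + 8*a + 4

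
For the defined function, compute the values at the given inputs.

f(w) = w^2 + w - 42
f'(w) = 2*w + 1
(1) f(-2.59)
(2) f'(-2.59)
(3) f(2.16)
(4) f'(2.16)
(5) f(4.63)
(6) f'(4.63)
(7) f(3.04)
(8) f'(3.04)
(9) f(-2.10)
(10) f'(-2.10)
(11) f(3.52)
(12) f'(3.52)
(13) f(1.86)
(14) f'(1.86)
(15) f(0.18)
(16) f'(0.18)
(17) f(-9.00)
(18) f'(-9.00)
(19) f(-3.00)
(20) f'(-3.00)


(1) = -37.88
(2) = -4.18
(3) = -35.17
(4) = 5.32
(5) = -15.93
(6) = 10.26
(7) = -29.72
(8) = 7.08
(9) = -39.69
(10) = -3.20
(11) = -26.09
(12) = 8.04
(13) = -36.68
(14) = 4.72
(15) = -41.79
(16) = 1.36
(17) = 30.00
(18) = -17.00
(19) = -36.00
(20) = -5.00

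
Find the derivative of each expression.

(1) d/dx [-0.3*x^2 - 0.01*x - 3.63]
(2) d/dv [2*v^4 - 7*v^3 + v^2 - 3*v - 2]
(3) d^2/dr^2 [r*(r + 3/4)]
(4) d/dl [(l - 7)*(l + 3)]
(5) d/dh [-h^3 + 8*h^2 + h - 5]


(1) = -0.6*x - 0.01
(2) = 8*v^3 - 21*v^2 + 2*v - 3
(3) = 2
(4) = 2*l - 4
(5) = -3*h^2 + 16*h + 1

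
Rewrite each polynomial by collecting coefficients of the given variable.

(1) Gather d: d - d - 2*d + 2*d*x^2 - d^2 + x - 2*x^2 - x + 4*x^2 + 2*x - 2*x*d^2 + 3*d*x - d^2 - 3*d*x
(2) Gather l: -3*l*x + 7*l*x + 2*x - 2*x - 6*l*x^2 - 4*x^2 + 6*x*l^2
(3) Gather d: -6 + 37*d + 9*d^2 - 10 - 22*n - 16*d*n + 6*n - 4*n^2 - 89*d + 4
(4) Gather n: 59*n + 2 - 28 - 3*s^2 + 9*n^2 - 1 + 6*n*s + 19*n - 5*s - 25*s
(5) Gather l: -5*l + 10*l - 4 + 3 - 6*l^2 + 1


(1) = d^2*(-2*x - 2) + d*(2*x^2 - 2) + 2*x^2 + 2*x
(2) = 6*l^2*x + l*(-6*x^2 + 4*x) - 4*x^2
(3) = 9*d^2 + d*(-16*n - 52) - 4*n^2 - 16*n - 12
(4) = 9*n^2 + n*(6*s + 78) - 3*s^2 - 30*s - 27
(5) = -6*l^2 + 5*l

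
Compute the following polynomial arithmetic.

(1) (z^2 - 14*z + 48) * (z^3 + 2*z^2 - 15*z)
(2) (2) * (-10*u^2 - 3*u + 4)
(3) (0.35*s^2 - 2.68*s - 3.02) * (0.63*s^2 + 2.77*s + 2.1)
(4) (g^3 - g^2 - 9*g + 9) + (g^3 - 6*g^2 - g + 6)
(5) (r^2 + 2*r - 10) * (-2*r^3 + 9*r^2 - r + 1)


(1) = z^5 - 12*z^4 + 5*z^3 + 306*z^2 - 720*z
(2) = -20*u^2 - 6*u + 8
(3) = 0.2205*s^4 - 0.7189*s^3 - 8.5912*s^2 - 13.9934*s - 6.342
(4) = 2*g^3 - 7*g^2 - 10*g + 15
(5) = -2*r^5 + 5*r^4 + 37*r^3 - 91*r^2 + 12*r - 10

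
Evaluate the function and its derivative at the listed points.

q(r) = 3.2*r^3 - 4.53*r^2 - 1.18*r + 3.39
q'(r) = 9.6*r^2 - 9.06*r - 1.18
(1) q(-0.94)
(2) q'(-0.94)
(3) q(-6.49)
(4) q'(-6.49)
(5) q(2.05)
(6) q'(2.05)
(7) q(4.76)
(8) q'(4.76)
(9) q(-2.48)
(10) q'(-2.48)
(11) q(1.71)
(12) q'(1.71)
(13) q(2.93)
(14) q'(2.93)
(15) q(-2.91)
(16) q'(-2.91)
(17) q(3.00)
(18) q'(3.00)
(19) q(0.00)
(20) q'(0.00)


(1) = -2.16
(2) = 15.82
(3) = -1054.51
(4) = 461.97
(5) = 9.50
(6) = 20.59
(7) = 240.25
(8) = 173.21
(9) = -70.35
(10) = 80.33
(11) = 4.13
(12) = 11.40
(13) = 41.54
(14) = 54.69
(15) = -110.39
(16) = 106.48
(17) = 45.48
(18) = 58.04
(19) = 3.39
(20) = -1.18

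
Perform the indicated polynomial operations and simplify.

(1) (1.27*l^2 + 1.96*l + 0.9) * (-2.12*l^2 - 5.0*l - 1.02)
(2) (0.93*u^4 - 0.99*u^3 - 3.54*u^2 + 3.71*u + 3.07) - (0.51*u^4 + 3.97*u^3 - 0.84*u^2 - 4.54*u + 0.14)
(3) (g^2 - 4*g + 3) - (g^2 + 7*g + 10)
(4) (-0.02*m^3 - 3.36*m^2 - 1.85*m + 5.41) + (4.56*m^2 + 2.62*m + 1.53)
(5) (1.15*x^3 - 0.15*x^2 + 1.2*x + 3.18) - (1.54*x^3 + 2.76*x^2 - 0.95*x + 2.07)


(1) = -2.6924*l^4 - 10.5052*l^3 - 13.0034*l^2 - 6.4992*l - 0.918
(2) = 0.42*u^4 - 4.96*u^3 - 2.7*u^2 + 8.25*u + 2.93
(3) = -11*g - 7
(4) = -0.02*m^3 + 1.2*m^2 + 0.77*m + 6.94
(5) = -0.39*x^3 - 2.91*x^2 + 2.15*x + 1.11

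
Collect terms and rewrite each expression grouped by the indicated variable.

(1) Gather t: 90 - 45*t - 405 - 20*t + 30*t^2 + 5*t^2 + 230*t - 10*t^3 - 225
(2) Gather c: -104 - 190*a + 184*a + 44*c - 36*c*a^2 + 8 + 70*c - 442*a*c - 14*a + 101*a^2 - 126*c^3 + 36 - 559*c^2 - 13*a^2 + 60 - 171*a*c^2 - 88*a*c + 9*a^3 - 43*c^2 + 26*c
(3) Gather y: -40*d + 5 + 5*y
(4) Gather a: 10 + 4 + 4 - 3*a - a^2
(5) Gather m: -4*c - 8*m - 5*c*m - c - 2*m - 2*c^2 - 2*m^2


(1) = -10*t^3 + 35*t^2 + 165*t - 540
(2) = 9*a^3 + 88*a^2 - 20*a - 126*c^3 + c^2*(-171*a - 602) + c*(-36*a^2 - 530*a + 140)
(3) = -40*d + 5*y + 5
(4) = -a^2 - 3*a + 18
(5) = -2*c^2 - 5*c - 2*m^2 + m*(-5*c - 10)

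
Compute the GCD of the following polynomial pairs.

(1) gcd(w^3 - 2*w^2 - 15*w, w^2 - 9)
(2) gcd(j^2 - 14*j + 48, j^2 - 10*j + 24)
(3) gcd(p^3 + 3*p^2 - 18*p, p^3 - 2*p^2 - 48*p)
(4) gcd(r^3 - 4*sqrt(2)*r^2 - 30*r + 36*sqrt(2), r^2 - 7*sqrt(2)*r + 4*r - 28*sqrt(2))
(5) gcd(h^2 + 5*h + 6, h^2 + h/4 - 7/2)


(1) = gcd(w*(w - 5)*(w + 3), (w - 3)*(w + 3)) = w + 3
(2) = j - 6
(3) = p^2 + 6*p
(4) = 1
(5) = gcd((h + 2)*(h + 3), (h - 7/4)*(h + 2)) = h + 2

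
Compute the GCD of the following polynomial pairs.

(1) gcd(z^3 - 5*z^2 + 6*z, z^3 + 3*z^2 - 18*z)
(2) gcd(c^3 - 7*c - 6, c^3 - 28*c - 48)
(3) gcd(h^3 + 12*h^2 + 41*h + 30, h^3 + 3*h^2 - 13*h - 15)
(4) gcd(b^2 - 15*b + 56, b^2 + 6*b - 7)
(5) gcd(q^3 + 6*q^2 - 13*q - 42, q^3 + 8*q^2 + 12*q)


(1) = z^2 - 3*z
(2) = gcd((c - 3)*(c + 1)*(c + 2), (c - 6)*(c + 2)*(c + 4)) = c + 2
(3) = h^2 + 6*h + 5
(4) = 1
(5) = gcd((q - 3)*(q + 2)*(q + 7), q*(q + 2)*(q + 6)) = q + 2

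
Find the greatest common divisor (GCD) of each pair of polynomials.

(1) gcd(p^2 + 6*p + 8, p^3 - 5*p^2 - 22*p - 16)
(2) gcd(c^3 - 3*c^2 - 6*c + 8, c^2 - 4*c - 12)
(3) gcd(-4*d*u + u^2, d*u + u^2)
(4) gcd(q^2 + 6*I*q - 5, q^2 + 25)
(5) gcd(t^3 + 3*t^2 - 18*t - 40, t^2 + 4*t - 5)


(1) = p + 2
(2) = gcd((c - 4)*(c - 1)*(c + 2), (c - 6)*(c + 2)) = c + 2
(3) = gcd(u*(-4*d + u), u*(d + u)) = u
(4) = gcd((q + I)*(q + 5*I), (q - 5*I)*(q + 5*I)) = q + 5*I
(5) = t + 5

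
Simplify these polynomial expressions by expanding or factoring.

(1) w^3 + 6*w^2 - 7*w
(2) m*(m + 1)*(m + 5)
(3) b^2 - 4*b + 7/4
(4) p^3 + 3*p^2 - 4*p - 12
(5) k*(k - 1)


(1) = w*(w - 1)*(w + 7)
(2) = m^3 + 6*m^2 + 5*m
(3) = (b - 7/2)*(b - 1/2)
(4) = (p - 2)*(p + 2)*(p + 3)
(5) = k^2 - k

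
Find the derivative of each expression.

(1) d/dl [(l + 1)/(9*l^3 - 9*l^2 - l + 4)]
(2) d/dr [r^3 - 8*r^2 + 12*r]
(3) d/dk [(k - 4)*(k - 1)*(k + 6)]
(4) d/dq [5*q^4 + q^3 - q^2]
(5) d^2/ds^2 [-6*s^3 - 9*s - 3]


(1) = (9*l^3 - 9*l^2 - l + (l + 1)*(-27*l^2 + 18*l + 1) + 4)/(9*l^3 - 9*l^2 - l + 4)^2
(2) = 3*r^2 - 16*r + 12
(3) = 3*k^2 + 2*k - 26
(4) = q*(20*q^2 + 3*q - 2)
(5) = -36*s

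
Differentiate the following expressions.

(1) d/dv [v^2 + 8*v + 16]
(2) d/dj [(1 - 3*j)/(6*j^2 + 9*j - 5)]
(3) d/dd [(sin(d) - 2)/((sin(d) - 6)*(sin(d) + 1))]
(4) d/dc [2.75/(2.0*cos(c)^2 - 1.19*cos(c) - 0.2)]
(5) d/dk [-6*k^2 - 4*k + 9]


(1) = 2*v + 8
(2) = 6*(3*j^2 - 2*j + 1)/(36*j^4 + 108*j^3 + 21*j^2 - 90*j + 25)
(3) = (4*sin(d) + cos(d)^2 - 17)*cos(d)/((sin(d) - 6)^2*(sin(d) + 1)^2)
(4) = (11.0*cos(c) - 3.2725)*sin(c)/(-2.0*cos(c)^2 + 1.19*cos(c) + 0.2)^2
(5) = -12*k - 4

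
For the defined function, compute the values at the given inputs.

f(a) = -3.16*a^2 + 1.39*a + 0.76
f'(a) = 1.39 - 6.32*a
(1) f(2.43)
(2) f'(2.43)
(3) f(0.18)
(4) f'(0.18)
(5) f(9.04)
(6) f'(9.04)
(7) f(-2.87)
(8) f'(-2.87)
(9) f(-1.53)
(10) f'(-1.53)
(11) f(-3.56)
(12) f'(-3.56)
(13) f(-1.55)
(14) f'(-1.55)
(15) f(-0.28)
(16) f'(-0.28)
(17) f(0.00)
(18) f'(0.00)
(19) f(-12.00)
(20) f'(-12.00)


(1) = -14.52
(2) = -13.97
(3) = 0.91
(4) = 0.25
(5) = -244.91
(6) = -55.74
(7) = -29.26
(8) = 19.53
(9) = -8.76
(10) = 11.06
(11) = -44.24
(12) = 23.89
(13) = -8.99
(14) = 11.19
(15) = 0.12
(16) = 3.16
(17) = 0.76
(18) = 1.39
(19) = -470.96
(20) = 77.23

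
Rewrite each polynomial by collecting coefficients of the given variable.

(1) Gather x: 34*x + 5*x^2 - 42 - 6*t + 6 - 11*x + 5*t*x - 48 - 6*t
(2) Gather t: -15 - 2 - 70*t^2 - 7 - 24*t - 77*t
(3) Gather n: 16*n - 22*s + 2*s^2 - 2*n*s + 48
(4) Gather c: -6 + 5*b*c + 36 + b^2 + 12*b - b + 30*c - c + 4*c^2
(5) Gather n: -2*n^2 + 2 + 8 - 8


(1) = -12*t + 5*x^2 + x*(5*t + 23) - 84
(2) = -70*t^2 - 101*t - 24
(3) = n*(16 - 2*s) + 2*s^2 - 22*s + 48
(4) = b^2 + 11*b + 4*c^2 + c*(5*b + 29) + 30
(5) = 2 - 2*n^2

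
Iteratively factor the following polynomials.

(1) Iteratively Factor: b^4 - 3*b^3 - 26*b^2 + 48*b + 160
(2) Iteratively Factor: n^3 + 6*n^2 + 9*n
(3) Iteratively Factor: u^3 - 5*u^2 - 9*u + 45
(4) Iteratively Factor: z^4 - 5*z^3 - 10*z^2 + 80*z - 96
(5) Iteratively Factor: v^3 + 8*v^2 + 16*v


(1) = (b - 4)*(b^3 + b^2 - 22*b - 40) = (b - 4)*(b + 4)*(b^2 - 3*b - 10) = (b - 5)*(b - 4)*(b + 4)*(b + 2)
(2) = (n)*(n^2 + 6*n + 9) = n*(n + 3)*(n + 3)
(3) = (u - 5)*(u^2 - 9) = (u - 5)*(u + 3)*(u - 3)
(4) = (z - 3)*(z^3 - 2*z^2 - 16*z + 32) = (z - 3)*(z + 4)*(z^2 - 6*z + 8) = (z - 3)*(z - 2)*(z + 4)*(z - 4)
(5) = (v + 4)*(v^2 + 4*v) = v*(v + 4)*(v + 4)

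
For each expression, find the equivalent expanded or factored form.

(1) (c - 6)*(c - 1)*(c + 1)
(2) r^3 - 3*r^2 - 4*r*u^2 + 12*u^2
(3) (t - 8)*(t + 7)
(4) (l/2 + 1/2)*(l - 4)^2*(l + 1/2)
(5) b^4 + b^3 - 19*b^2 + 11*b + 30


(1) = c^3 - 6*c^2 - c + 6
(2) = (r - 3)*(r - 2*u)*(r + 2*u)
(3) = t^2 - t - 56
(4) = l^4/2 - 13*l^3/4 + 9*l^2/4 + 10*l + 4
(5) = (b - 3)*(b - 2)*(b + 1)*(b + 5)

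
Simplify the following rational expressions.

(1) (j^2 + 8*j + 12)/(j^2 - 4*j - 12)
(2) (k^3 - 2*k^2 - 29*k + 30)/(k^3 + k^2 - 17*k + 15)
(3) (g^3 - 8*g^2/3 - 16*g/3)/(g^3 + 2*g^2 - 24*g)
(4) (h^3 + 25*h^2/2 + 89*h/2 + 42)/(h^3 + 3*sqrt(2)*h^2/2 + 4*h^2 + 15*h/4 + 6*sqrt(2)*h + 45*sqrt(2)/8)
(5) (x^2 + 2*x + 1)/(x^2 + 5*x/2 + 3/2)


(1) = (j + 6)/(j - 6)
(2) = (k - 6)/(k - 3)
(3) = (3*g + 4)/(3*g + 18)
(4) = (16*h^2 + 176*h + 448)/(16*h^2 + h*(24*sqrt(2) + 40) + 60*sqrt(2))
(5) = (2*x + 2)/(2*x + 3)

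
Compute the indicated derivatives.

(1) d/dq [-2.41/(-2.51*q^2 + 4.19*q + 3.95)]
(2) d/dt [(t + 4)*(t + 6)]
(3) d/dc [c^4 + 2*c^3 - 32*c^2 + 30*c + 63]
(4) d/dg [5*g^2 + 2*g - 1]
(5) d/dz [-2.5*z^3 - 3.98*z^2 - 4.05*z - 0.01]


(1) = (10.0979 - 12.0982*q)/(-2.51*q^2 + 4.19*q + 3.95)^2
(2) = 2*t + 10
(3) = 4*c^3 + 6*c^2 - 64*c + 30
(4) = 10*g + 2
(5) = -7.5*z^2 - 7.96*z - 4.05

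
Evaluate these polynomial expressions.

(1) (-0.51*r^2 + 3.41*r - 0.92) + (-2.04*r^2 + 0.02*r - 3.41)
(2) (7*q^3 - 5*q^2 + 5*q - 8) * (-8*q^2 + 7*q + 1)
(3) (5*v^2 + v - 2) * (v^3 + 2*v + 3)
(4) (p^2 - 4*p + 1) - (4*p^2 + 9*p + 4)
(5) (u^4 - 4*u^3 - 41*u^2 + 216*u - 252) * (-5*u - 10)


(1) = -2.55*r^2 + 3.43*r - 4.33
(2) = -56*q^5 + 89*q^4 - 68*q^3 + 94*q^2 - 51*q - 8
(3) = 5*v^5 + v^4 + 8*v^3 + 17*v^2 - v - 6
(4) = -3*p^2 - 13*p - 3
(5) = -5*u^5 + 10*u^4 + 245*u^3 - 670*u^2 - 900*u + 2520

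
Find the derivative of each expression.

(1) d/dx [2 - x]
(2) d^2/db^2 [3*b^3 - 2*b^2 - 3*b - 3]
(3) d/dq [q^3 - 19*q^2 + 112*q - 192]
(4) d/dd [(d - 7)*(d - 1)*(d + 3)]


(1) = -1
(2) = 18*b - 4
(3) = 3*q^2 - 38*q + 112
(4) = 3*d^2 - 10*d - 17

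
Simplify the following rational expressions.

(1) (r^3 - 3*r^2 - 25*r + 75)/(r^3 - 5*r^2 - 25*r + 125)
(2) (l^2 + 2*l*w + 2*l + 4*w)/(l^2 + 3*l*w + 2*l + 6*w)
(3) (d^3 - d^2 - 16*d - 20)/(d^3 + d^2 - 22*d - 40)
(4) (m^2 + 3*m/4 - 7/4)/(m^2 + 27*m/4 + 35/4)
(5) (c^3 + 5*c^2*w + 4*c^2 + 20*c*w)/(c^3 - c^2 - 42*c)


(1) = (r - 3)/(r - 5)
(2) = (l + 2*w)/(l + 3*w)
(3) = (d + 2)/(d + 4)
(4) = (m - 1)/(m + 5)
(5) = (c^2 + 5*c*w + 4*c + 20*w)/(c^2 - c - 42)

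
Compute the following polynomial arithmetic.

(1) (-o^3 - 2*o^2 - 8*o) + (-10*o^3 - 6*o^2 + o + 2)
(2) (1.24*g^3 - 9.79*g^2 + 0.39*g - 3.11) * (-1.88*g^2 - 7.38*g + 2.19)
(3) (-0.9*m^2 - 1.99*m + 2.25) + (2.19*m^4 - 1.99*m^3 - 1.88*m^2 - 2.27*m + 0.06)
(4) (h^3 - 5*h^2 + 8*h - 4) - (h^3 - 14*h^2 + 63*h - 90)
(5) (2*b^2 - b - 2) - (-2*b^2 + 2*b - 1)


(1) = -11*o^3 - 8*o^2 - 7*o + 2
(2) = -2.3312*g^5 + 9.254*g^4 + 74.2326*g^3 - 18.4715*g^2 + 23.8059*g - 6.8109
(3) = 2.19*m^4 - 1.99*m^3 - 2.78*m^2 - 4.26*m + 2.31
(4) = 9*h^2 - 55*h + 86
(5) = 4*b^2 - 3*b - 1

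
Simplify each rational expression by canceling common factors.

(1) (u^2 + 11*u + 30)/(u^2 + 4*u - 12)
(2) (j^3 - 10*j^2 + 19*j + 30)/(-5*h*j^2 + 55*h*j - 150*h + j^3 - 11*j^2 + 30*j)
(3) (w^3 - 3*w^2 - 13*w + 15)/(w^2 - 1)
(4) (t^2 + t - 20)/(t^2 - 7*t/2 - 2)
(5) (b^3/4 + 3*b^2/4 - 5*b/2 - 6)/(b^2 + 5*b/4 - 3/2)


(1) = (u + 5)/(u - 2)
(2) = (-j - 1)/(5*h - j)
(3) = (w^2 - 2*w - 15)/(w + 1)
(4) = (2*t + 10)/(2*t + 1)
(5) = (b^2 + b - 12)/(4*b - 3)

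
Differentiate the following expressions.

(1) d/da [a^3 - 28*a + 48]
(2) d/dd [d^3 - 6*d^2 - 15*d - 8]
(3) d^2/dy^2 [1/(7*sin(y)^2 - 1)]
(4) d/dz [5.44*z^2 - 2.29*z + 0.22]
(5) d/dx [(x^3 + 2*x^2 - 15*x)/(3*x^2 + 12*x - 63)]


(1) = 3*a^2 - 28
(2) = 3*d^2 - 12*d - 15
(3) = 14*(-14*sin(y)^4 + 19*sin(y)^2 + 1)/(7*sin(y)^2 - 1)^3
(4) = 10.88*z - 2.29
(5) = (x^2 + 14*x + 35)/(3*(x^2 + 14*x + 49))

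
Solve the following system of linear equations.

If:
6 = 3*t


Then:
t = 2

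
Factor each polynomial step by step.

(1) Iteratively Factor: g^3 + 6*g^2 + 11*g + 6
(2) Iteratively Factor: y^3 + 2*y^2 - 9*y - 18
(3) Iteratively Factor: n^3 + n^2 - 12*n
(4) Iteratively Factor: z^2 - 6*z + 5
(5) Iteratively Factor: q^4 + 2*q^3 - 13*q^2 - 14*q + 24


(1) = (g + 1)*(g^2 + 5*g + 6) = (g + 1)*(g + 2)*(g + 3)
(2) = (y - 3)*(y^2 + 5*y + 6) = (y - 3)*(y + 2)*(y + 3)
(3) = (n)*(n^2 + n - 12) = n*(n - 3)*(n + 4)
(4) = (z - 1)*(z - 5)
(5) = (q - 3)*(q^3 + 5*q^2 + 2*q - 8) = (q - 3)*(q + 2)*(q^2 + 3*q - 4) = (q - 3)*(q + 2)*(q + 4)*(q - 1)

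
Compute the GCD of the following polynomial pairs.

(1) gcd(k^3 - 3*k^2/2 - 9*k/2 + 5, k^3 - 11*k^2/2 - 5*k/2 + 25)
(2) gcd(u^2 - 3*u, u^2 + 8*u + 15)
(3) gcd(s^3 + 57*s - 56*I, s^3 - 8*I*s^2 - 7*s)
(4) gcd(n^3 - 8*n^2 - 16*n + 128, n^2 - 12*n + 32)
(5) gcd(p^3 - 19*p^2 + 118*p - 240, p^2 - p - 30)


(1) = k^2 - k/2 - 5
(2) = 1
(3) = gcd((s - 7*I)*(s - I)*(s + 8*I), s*(s - 7*I)*(s - I)) = s^2 - 8*I*s - 7
(4) = gcd((n - 8)*(n - 4)*(n + 4), (n - 8)*(n - 4)) = n^2 - 12*n + 32
(5) = p - 6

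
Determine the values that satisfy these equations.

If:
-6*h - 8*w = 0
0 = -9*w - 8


Then:
h = 32/27
w = -8/9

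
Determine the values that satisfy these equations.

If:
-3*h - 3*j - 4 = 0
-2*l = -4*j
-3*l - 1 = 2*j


Then:
h = -29/24
j = -1/8
l = -1/4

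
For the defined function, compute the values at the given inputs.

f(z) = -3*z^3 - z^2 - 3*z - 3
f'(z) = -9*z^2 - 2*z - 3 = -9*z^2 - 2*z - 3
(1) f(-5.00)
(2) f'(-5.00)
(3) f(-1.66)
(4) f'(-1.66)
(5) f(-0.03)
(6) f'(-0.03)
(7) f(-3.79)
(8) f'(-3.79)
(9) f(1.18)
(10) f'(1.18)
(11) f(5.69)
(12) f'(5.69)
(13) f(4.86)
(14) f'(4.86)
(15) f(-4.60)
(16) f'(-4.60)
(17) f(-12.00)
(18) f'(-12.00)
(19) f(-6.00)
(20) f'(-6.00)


(1) = 362.00
(2) = -218.00
(3) = 12.95
(4) = -24.48
(5) = -2.91
(6) = -2.95
(7) = 157.33
(8) = -124.70
(9) = -12.86
(10) = -17.89
(11) = -605.11
(12) = -305.76
(13) = -385.57
(14) = -225.30
(15) = 281.65
(16) = -184.24
(17) = 5073.00
(18) = -1275.00
(19) = 627.00
(20) = -315.00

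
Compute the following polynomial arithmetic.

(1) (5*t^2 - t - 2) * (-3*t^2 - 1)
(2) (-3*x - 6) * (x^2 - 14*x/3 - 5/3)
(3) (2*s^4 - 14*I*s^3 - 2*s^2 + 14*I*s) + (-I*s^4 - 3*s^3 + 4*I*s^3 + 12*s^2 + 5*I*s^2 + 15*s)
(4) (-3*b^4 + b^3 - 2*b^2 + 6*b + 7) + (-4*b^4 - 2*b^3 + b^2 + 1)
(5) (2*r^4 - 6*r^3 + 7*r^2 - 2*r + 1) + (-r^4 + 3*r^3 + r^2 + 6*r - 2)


(1) = -15*t^4 + 3*t^3 + t^2 + t + 2
(2) = -3*x^3 + 8*x^2 + 33*x + 10
(3) = 2*s^4 - I*s^4 - 3*s^3 - 10*I*s^3 + 10*s^2 + 5*I*s^2 + 15*s + 14*I*s
(4) = -7*b^4 - b^3 - b^2 + 6*b + 8
(5) = r^4 - 3*r^3 + 8*r^2 + 4*r - 1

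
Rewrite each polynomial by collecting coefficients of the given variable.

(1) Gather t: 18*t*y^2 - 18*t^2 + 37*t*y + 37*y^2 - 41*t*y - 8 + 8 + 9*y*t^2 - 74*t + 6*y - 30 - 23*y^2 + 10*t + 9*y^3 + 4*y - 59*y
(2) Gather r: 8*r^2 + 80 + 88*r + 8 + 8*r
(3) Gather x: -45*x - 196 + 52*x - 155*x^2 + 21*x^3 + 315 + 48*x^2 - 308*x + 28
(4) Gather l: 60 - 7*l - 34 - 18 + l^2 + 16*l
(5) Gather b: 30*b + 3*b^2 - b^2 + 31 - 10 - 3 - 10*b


(1) = t^2*(9*y - 18) + t*(18*y^2 - 4*y - 64) + 9*y^3 + 14*y^2 - 49*y - 30
(2) = 8*r^2 + 96*r + 88
(3) = 21*x^3 - 107*x^2 - 301*x + 147
(4) = l^2 + 9*l + 8
(5) = 2*b^2 + 20*b + 18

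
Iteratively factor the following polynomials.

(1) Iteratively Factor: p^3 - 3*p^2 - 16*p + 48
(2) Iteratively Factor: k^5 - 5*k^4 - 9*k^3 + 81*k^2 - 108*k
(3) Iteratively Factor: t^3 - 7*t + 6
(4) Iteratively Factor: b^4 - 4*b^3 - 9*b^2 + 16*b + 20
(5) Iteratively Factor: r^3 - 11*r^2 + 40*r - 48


(1) = (p + 4)*(p^2 - 7*p + 12) = (p - 4)*(p + 4)*(p - 3)
(2) = (k - 3)*(k^4 - 2*k^3 - 15*k^2 + 36*k) = (k - 3)*(k + 4)*(k^3 - 6*k^2 + 9*k) = k*(k - 3)*(k + 4)*(k^2 - 6*k + 9) = k*(k - 3)^2*(k + 4)*(k - 3)
(3) = (t - 2)*(t^2 + 2*t - 3) = (t - 2)*(t + 3)*(t - 1)
(4) = (b - 2)*(b^3 - 2*b^2 - 13*b - 10) = (b - 5)*(b - 2)*(b^2 + 3*b + 2) = (b - 5)*(b - 2)*(b + 2)*(b + 1)
(5) = (r - 4)*(r^2 - 7*r + 12) = (r - 4)*(r - 3)*(r - 4)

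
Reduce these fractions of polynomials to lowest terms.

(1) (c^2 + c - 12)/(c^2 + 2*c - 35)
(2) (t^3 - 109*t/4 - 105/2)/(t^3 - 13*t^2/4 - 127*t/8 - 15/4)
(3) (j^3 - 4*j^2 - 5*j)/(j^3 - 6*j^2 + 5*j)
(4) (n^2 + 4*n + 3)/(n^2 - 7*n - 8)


(1) = (c^2 + c - 12)/(c^2 + 2*c - 35)
(2) = (4*t + 14)/(4*t + 1)
(3) = (j + 1)/(j - 1)
(4) = (n + 3)/(n - 8)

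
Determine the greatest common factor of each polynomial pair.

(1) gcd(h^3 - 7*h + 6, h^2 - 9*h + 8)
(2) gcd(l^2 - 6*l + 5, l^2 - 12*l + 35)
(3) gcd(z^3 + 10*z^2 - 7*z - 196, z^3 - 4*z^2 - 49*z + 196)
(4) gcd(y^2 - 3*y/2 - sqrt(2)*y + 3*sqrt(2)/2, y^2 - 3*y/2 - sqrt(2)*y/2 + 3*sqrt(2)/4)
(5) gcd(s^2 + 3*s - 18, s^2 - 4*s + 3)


(1) = gcd((h - 2)*(h - 1)*(h + 3), (h - 8)*(h - 1)) = h - 1
(2) = gcd((l - 5)*(l - 1), (l - 7)*(l - 5)) = l - 5
(3) = z^2 + 3*z - 28
(4) = y - 3/2
(5) = gcd((s - 3)*(s + 6), (s - 3)*(s - 1)) = s - 3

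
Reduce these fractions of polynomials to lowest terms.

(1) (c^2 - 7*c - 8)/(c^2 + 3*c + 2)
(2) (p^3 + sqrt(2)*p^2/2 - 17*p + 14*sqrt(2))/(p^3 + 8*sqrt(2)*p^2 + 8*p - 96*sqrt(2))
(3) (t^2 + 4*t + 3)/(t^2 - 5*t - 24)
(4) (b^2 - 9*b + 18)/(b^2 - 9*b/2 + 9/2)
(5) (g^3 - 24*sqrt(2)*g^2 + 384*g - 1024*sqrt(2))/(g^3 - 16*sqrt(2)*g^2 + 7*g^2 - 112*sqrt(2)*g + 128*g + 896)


(1) = (c - 8)/(c + 2)
(2) = (2*p^2 + 5*sqrt(2)*p - 14)/(2*p^2 + 20*sqrt(2)*p + 96)
(3) = (t + 1)/(t - 8)
(4) = (2*b - 12)/(2*b - 3)
(5) = (g - 8*sqrt(2))/(g + 7)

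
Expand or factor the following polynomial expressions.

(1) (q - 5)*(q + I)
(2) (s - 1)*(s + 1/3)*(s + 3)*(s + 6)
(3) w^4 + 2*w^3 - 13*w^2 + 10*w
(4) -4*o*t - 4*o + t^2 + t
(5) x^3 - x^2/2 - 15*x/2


(1) = q^2 - 5*q + I*q - 5*I
(2) = s^4 + 25*s^3/3 + 35*s^2/3 - 15*s - 6
(3) = w*(w - 2)*(w - 1)*(w + 5)
(4) = (-4*o + t)*(t + 1)
(5) = x*(x - 3)*(x + 5/2)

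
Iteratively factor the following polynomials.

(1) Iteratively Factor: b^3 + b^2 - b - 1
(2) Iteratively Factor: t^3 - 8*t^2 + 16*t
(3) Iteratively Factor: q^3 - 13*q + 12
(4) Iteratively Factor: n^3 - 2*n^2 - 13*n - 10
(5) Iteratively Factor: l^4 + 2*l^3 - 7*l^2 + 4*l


(1) = (b - 1)*(b^2 + 2*b + 1) = (b - 1)*(b + 1)*(b + 1)
(2) = (t - 4)*(t^2 - 4*t) = t*(t - 4)*(t - 4)
(3) = (q - 3)*(q^2 + 3*q - 4) = (q - 3)*(q + 4)*(q - 1)
(4) = (n - 5)*(n^2 + 3*n + 2) = (n - 5)*(n + 2)*(n + 1)
(5) = (l - 1)*(l^3 + 3*l^2 - 4*l) = l*(l - 1)*(l^2 + 3*l - 4) = l*(l - 1)*(l + 4)*(l - 1)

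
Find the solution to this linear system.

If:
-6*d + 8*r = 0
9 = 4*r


Then:
d = 3
r = 9/4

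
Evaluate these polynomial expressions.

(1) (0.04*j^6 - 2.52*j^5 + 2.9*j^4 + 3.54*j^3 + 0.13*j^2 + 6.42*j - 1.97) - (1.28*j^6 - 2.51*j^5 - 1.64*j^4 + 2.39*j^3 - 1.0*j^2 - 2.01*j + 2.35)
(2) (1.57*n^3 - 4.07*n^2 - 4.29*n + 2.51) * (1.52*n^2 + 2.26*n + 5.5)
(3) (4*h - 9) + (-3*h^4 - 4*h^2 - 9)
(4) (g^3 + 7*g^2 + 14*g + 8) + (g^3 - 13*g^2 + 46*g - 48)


(1) = -1.24*j^6 - 0.01*j^5 + 4.54*j^4 + 1.15*j^3 + 1.13*j^2 + 8.43*j - 4.32
(2) = 2.3864*n^5 - 2.6382*n^4 - 7.084*n^3 - 28.2652*n^2 - 17.9224*n + 13.805
(3) = -3*h^4 - 4*h^2 + 4*h - 18
(4) = 2*g^3 - 6*g^2 + 60*g - 40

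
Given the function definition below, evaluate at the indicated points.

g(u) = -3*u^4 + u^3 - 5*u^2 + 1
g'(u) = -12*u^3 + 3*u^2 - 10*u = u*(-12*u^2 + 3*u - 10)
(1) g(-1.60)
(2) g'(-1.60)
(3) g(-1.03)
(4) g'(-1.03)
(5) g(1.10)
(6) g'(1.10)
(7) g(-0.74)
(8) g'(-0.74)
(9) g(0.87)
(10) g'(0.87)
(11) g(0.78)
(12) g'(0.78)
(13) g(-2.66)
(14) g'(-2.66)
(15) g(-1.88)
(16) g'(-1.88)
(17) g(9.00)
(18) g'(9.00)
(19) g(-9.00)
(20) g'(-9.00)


(1) = -35.56
(2) = 72.83
(3) = -8.77
(4) = 26.60
(5) = -8.11
(6) = -23.34
(7) = -3.04
(8) = 13.91
(9) = -3.84
(10) = -14.33
(11) = -2.68
(12) = -11.67
(13) = -203.39
(14) = 273.68
(15) = -60.79
(16) = 109.14
(17) = -19358.00
(18) = -8595.00
(19) = -20816.00
(20) = 9081.00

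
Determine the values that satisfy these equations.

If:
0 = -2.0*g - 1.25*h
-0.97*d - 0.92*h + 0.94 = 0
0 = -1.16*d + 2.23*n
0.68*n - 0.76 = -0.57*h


Then:
d = -0.72
g = -1.11
h = 1.78
n = -0.37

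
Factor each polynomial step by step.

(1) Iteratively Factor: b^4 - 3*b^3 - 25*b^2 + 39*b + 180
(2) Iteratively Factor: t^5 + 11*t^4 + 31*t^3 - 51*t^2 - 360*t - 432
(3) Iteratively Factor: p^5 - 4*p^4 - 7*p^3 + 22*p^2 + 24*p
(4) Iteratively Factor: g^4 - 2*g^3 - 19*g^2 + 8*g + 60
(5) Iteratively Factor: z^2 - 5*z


(1) = (b - 5)*(b^3 + 2*b^2 - 15*b - 36) = (b - 5)*(b + 3)*(b^2 - b - 12) = (b - 5)*(b + 3)^2*(b - 4)
(2) = (t + 4)*(t^4 + 7*t^3 + 3*t^2 - 63*t - 108) = (t + 3)*(t + 4)*(t^3 + 4*t^2 - 9*t - 36) = (t + 3)*(t + 4)^2*(t^2 - 9) = (t - 3)*(t + 3)*(t + 4)^2*(t + 3)
(3) = (p)*(p^4 - 4*p^3 - 7*p^2 + 22*p + 24) = p*(p - 3)*(p^3 - p^2 - 10*p - 8) = p*(p - 3)*(p + 1)*(p^2 - 2*p - 8) = p*(p - 4)*(p - 3)*(p + 1)*(p + 2)
(4) = (g - 2)*(g^3 - 19*g - 30) = (g - 2)*(g + 3)*(g^2 - 3*g - 10) = (g - 5)*(g - 2)*(g + 3)*(g + 2)
(5) = (z - 5)*(z)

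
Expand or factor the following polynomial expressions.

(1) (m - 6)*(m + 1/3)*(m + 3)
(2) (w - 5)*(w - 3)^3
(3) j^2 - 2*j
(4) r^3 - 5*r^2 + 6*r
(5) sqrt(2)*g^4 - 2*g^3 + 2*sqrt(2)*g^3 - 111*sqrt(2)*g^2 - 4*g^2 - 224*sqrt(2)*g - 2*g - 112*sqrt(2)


(1) = m^3 - 8*m^2/3 - 19*m - 6
(2) = w^4 - 14*w^3 + 72*w^2 - 162*w + 135
(3) = j*(j - 2)
(4) = r*(r - 3)*(r - 2)
(5) = (g + 1)*(g - 8*sqrt(2))*(g + 7*sqrt(2))*(sqrt(2)*g + sqrt(2))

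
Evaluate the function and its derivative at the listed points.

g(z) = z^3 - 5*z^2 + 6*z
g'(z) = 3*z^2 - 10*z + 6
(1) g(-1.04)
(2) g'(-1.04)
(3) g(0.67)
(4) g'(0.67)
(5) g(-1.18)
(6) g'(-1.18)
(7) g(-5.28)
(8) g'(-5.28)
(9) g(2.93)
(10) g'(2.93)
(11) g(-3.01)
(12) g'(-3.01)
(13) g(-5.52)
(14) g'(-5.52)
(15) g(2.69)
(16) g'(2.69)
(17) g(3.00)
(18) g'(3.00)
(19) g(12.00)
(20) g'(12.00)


(1) = -12.77
(2) = 19.64
(3) = 2.08
(4) = 0.65
(5) = -15.69
(6) = 21.98
(7) = -318.27
(8) = 142.44
(9) = -0.19
(10) = 2.45
(11) = -90.63
(12) = 63.28
(13) = -353.67
(14) = 152.61
(15) = -0.58
(16) = 0.81
(17) = 0.00
(18) = 3.00
(19) = 1080.00
(20) = 318.00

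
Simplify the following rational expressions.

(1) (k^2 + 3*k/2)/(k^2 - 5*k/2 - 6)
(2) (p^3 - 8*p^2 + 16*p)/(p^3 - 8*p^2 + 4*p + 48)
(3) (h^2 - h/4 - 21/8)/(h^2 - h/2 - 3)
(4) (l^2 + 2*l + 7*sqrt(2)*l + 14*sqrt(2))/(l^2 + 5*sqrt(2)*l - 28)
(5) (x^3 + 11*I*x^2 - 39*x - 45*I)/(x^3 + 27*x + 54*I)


(1) = k/(k - 4)
(2) = (p^2 - 4*p)/(p^2 - 4*p - 12)
(3) = (4*h - 7)/(4*h - 8)
(4) = (l + 2)/(l - 2*sqrt(2))
(5) = (x + 5*I)/(x - 6*I)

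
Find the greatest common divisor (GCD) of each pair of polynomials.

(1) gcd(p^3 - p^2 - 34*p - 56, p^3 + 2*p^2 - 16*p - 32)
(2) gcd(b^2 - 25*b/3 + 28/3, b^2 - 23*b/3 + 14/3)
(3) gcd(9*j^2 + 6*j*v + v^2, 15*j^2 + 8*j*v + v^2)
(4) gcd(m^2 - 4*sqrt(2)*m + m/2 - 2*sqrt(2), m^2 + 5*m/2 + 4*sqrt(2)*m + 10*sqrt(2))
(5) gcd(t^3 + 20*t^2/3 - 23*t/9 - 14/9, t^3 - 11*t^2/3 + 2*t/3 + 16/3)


(1) = gcd((p - 7)*(p + 2)*(p + 4), (p - 4)*(p + 2)*(p + 4)) = p^2 + 6*p + 8
(2) = gcd((b - 7)*(b - 4/3), (b - 7)*(b - 2/3)) = b - 7
(3) = gcd((3*j + v)^2, (3*j + v)*(5*j + v)) = 3*j + v
(4) = 1
(5) = gcd((t - 2/3)*(t + 1/3)*(t + 7), (t - 8/3)*(t - 2)*(t + 1)) = 1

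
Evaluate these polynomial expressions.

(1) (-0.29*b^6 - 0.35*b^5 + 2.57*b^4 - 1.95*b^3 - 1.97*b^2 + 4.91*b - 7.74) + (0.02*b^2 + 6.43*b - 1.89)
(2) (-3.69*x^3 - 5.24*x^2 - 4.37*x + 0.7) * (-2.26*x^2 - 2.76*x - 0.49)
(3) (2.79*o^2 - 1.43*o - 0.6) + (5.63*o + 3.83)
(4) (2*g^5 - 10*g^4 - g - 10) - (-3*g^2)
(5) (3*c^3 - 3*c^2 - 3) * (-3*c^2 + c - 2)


(1) = -0.29*b^6 - 0.35*b^5 + 2.57*b^4 - 1.95*b^3 - 1.95*b^2 + 11.34*b - 9.63
(2) = 8.3394*x^5 + 22.0268*x^4 + 26.1467*x^3 + 13.0468*x^2 + 0.2093*x - 0.343
(3) = 2.79*o^2 + 4.2*o + 3.23
(4) = 2*g^5 - 10*g^4 + 3*g^2 - g - 10
(5) = -9*c^5 + 12*c^4 - 9*c^3 + 15*c^2 - 3*c + 6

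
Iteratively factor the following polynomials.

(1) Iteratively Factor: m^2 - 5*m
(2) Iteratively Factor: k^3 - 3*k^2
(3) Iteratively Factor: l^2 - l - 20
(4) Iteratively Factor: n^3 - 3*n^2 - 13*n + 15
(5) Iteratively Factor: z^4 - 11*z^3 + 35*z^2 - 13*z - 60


(1) = (m - 5)*(m)
(2) = (k)*(k^2 - 3*k) = k^2*(k - 3)
(3) = (l - 5)*(l + 4)
(4) = (n - 1)*(n^2 - 2*n - 15) = (n - 1)*(n + 3)*(n - 5)
(5) = (z + 1)*(z^3 - 12*z^2 + 47*z - 60) = (z - 3)*(z + 1)*(z^2 - 9*z + 20) = (z - 5)*(z - 3)*(z + 1)*(z - 4)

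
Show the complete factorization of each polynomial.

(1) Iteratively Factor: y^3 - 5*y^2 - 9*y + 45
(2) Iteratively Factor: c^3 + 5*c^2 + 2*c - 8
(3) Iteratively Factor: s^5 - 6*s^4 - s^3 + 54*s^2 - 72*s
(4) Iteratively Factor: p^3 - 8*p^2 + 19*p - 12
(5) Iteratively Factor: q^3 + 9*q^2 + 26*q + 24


(1) = (y - 3)*(y^2 - 2*y - 15) = (y - 5)*(y - 3)*(y + 3)
(2) = (c + 4)*(c^2 + c - 2) = (c - 1)*(c + 4)*(c + 2)
(3) = (s + 3)*(s^4 - 9*s^3 + 26*s^2 - 24*s) = (s - 4)*(s + 3)*(s^3 - 5*s^2 + 6*s) = s*(s - 4)*(s + 3)*(s^2 - 5*s + 6) = s*(s - 4)*(s - 3)*(s + 3)*(s - 2)
(4) = (p - 4)*(p^2 - 4*p + 3) = (p - 4)*(p - 1)*(p - 3)
(5) = (q + 2)*(q^2 + 7*q + 12) = (q + 2)*(q + 3)*(q + 4)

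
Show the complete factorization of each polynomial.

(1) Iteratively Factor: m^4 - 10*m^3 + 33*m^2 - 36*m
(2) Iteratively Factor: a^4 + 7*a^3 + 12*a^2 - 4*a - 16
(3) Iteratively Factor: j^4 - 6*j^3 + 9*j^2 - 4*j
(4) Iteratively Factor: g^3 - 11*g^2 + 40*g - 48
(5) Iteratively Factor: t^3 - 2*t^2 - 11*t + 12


(1) = (m - 4)*(m^3 - 6*m^2 + 9*m) = (m - 4)*(m - 3)*(m^2 - 3*m) = (m - 4)*(m - 3)^2*(m)
(2) = (a - 1)*(a^3 + 8*a^2 + 20*a + 16) = (a - 1)*(a + 2)*(a^2 + 6*a + 8) = (a - 1)*(a + 2)^2*(a + 4)
(3) = (j - 1)*(j^3 - 5*j^2 + 4*j) = (j - 1)^2*(j^2 - 4*j) = (j - 4)*(j - 1)^2*(j)
(4) = (g - 3)*(g^2 - 8*g + 16) = (g - 4)*(g - 3)*(g - 4)
(5) = (t + 3)*(t^2 - 5*t + 4) = (t - 4)*(t + 3)*(t - 1)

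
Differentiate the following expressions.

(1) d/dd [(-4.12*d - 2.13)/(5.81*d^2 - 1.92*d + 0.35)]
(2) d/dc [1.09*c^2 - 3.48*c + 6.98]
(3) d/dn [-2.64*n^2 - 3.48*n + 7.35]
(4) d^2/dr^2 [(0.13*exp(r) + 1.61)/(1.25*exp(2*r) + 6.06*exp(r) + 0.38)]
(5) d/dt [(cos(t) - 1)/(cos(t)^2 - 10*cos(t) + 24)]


(1) = (23.9372*d^2 + 24.7506*d - 5.5316)/(33.7561*d^4 - 22.3104*d^3 + 7.7534*d^2 - 1.344*d + 0.1225)
(2) = 2.18*c - 3.48
(3) = -5.28*n - 3.48
(4) = (0.203125*exp(4*r) + 9.07775*exp(3*r) + 36.21675*exp(2*r) + 55.766632*exp(r) - 3.688736)*exp(r)/(1.953125*exp(6*r) + 28.40625*exp(5*r) + 139.49475*exp(4*r) + 239.816016*exp(3*r) + 42.406404*exp(2*r) + 2.625192*exp(r) + 0.054872)
(5) = (cos(t)^2 - 2*cos(t) - 14)*sin(t)/(cos(t)^2 - 10*cos(t) + 24)^2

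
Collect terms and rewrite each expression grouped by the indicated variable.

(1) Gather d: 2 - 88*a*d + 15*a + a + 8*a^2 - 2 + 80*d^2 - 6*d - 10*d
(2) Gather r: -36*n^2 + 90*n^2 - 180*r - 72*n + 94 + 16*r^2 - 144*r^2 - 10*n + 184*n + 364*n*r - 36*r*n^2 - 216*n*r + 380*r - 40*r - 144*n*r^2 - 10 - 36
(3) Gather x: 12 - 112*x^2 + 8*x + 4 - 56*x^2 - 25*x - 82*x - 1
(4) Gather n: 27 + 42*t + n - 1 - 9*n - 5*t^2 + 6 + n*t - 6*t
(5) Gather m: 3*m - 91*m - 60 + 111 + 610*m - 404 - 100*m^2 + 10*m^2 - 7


(1) = 8*a^2 + 16*a + 80*d^2 + d*(-88*a - 16)
(2) = 54*n^2 + 102*n + r^2*(-144*n - 128) + r*(-36*n^2 + 148*n + 160) + 48
(3) = -168*x^2 - 99*x + 15
(4) = n*(t - 8) - 5*t^2 + 36*t + 32
(5) = -90*m^2 + 522*m - 360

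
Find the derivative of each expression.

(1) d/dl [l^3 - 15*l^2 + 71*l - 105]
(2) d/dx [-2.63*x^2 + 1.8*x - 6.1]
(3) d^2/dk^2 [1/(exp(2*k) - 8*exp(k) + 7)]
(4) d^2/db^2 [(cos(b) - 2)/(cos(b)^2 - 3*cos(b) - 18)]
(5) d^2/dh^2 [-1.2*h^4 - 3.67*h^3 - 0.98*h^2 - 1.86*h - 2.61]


(1) = 3*l^2 - 30*l + 71
(2) = 1.8 - 5.26*x
(3) = 4*((2 - exp(k))*(exp(2*k) - 8*exp(k) + 7) + 2*(exp(k) - 4)^2*exp(k))*exp(k)/(exp(2*k) - 8*exp(k) + 7)^3
(4) = (9*sin(b)^4*cos(b) - 5*sin(b)^4 + 214*sin(b)^2 + 761*cos(b)/2 + 33*cos(3*b) - cos(5*b)/2 + 7)/(sin(b)^2 + 3*cos(b) + 17)^3
(5) = -14.4*h^2 - 22.02*h - 1.96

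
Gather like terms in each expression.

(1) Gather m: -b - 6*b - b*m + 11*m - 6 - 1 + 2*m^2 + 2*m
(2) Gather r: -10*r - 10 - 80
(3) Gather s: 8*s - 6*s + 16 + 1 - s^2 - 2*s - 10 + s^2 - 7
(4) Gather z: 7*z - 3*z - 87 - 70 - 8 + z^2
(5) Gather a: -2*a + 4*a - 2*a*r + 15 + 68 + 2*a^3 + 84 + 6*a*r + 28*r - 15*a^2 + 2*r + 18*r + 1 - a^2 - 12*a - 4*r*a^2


(1) = -7*b + 2*m^2 + m*(13 - b) - 7
(2) = -10*r - 90
(3) = 0
(4) = z^2 + 4*z - 165
(5) = 2*a^3 + a^2*(-4*r - 16) + a*(4*r - 10) + 48*r + 168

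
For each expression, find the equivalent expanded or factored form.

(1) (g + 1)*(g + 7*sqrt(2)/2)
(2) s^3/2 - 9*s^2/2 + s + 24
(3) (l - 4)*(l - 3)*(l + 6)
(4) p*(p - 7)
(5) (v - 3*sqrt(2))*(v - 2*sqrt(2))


(1) = g^2 + g + 7*sqrt(2)*g/2 + 7*sqrt(2)/2
(2) = (s/2 + 1)*(s - 8)*(s - 3)
(3) = l^3 - l^2 - 30*l + 72
(4) = p^2 - 7*p
(5) = v^2 - 5*sqrt(2)*v + 12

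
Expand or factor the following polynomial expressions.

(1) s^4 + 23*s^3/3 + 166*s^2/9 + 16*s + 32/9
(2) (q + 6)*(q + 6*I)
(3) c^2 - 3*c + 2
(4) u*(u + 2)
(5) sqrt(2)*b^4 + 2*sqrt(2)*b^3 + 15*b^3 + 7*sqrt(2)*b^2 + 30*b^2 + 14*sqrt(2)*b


(1) = (s + 1/3)*(s + 4/3)*(s + 2)*(s + 4)
(2) = q^2 + 6*q + 6*I*q + 36*I
(3) = (c - 2)*(c - 1)
(4) = u^2 + 2*u
(5) = b*(b + 2)*(b + 7*sqrt(2))*(sqrt(2)*b + 1)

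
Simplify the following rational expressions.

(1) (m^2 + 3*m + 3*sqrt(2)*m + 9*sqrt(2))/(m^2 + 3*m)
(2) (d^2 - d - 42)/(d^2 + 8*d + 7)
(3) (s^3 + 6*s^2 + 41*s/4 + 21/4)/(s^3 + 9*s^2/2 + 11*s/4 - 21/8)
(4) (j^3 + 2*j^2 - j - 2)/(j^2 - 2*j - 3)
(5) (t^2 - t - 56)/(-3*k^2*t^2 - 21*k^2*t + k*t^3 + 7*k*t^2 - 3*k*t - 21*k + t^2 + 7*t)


(1) = (m + 3*sqrt(2))/m
(2) = (d^2 - d - 42)/(d^2 + 8*d + 7)
(3) = (2*s + 2)/(2*s - 1)
(4) = (j^2 + j - 2)/(j - 3)
(5) = (t - 8)/(-3*k^2*t + k*t^2 - 3*k + t)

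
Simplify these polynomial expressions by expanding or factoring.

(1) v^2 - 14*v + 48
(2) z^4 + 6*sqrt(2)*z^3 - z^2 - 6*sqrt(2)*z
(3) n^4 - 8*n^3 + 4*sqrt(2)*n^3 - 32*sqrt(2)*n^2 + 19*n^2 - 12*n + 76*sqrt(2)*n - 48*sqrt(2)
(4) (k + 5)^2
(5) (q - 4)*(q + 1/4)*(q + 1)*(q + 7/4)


(1) = (v - 8)*(v - 6)
(2) = z*(z - 1)*(z + 1)*(z + 6*sqrt(2))
(3) = (n - 4)*(n - 3)*(n - 1)*(n + 4*sqrt(2))
(4) = k^2 + 10*k + 25
(5) = q^4 - q^3 - 153*q^2/16 - 149*q/16 - 7/4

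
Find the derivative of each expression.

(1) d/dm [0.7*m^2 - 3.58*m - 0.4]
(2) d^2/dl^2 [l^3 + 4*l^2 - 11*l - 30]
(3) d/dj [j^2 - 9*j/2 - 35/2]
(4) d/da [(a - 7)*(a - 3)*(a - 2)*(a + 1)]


(1) = 1.4*m - 3.58
(2) = 6*l + 8
(3) = 2*j - 9/2
(4) = 4*a^3 - 33*a^2 + 58*a - 1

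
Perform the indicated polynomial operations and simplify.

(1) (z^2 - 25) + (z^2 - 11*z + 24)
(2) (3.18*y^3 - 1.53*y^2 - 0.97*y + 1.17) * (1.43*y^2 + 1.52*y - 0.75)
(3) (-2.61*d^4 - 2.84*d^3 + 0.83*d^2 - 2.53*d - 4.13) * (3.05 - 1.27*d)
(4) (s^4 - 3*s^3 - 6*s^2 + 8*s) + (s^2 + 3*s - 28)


(1) = 2*z^2 - 11*z - 1
(2) = 4.5474*y^5 + 2.6457*y^4 - 6.0977*y^3 + 1.3462*y^2 + 2.5059*y - 0.8775
(3) = 3.3147*d^5 - 4.3537*d^4 - 9.7161*d^3 + 5.7446*d^2 - 2.4714*d - 12.5965
(4) = s^4 - 3*s^3 - 5*s^2 + 11*s - 28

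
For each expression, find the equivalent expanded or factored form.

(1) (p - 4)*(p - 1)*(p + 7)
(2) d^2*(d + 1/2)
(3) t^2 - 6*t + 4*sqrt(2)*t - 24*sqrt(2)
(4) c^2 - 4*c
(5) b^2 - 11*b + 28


(1) = p^3 + 2*p^2 - 31*p + 28
(2) = d^3 + d^2/2
(3) = (t - 6)*(t + 4*sqrt(2))
(4) = c*(c - 4)
(5) = (b - 7)*(b - 4)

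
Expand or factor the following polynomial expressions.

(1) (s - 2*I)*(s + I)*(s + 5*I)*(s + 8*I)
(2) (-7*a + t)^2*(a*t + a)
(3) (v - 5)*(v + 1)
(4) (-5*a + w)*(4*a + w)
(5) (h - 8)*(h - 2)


(1) = s^4 + 12*I*s^3 - 25*s^2 + 66*I*s - 80
(2) = 49*a^3*t + 49*a^3 - 14*a^2*t^2 - 14*a^2*t + a*t^3 + a*t^2
(3) = v^2 - 4*v - 5
(4) = -20*a^2 - a*w + w^2
(5) = h^2 - 10*h + 16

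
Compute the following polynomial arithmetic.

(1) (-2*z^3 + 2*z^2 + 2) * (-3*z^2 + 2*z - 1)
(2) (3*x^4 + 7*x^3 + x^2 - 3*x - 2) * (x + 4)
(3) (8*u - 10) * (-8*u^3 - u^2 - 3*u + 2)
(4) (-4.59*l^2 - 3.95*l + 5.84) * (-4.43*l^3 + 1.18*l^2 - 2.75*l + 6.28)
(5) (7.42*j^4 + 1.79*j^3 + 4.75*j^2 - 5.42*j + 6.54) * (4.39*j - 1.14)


(1) = 6*z^5 - 10*z^4 + 6*z^3 - 8*z^2 + 4*z - 2
(2) = 3*x^5 + 19*x^4 + 29*x^3 + x^2 - 14*x - 8
(3) = -64*u^4 + 72*u^3 - 14*u^2 + 46*u - 20
(4) = 20.3337*l^5 + 12.0823*l^4 - 17.9097*l^3 - 11.0715*l^2 - 40.866*l + 36.6752
(5) = 32.5738*j^5 - 0.6007*j^4 + 18.8119*j^3 - 29.2088*j^2 + 34.8894*j - 7.4556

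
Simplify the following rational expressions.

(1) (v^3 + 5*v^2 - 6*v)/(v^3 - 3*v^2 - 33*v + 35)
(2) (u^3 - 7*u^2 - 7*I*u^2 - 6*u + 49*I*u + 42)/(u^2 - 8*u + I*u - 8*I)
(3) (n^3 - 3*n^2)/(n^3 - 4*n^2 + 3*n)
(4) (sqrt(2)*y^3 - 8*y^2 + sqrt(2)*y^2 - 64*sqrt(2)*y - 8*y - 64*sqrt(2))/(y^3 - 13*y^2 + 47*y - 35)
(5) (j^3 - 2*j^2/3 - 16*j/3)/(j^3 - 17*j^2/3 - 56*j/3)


(1) = (v^2 + 6*v)/(v^2 - 2*v - 35)
(2) = (u^3 + u^2*(-7 - 7*I) + u*(-6 + 49*I) + 42)/(u^2 + u*(-8 + I) - 8*I)
(3) = n/(n - 1)
(4) = (sqrt(2)*y^3 + y^2*(-8 + sqrt(2)) + y*(-64*sqrt(2) - 8) - 64*sqrt(2))/(y^3 - 13*y^2 + 47*y - 35)
(5) = (3*j^2 - 2*j - 16)/(3*j^2 - 17*j - 56)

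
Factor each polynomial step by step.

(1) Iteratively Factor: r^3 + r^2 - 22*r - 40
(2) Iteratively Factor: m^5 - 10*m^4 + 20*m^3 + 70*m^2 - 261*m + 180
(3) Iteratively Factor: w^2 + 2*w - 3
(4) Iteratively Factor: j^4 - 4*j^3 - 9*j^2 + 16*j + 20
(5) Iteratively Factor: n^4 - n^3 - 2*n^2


(1) = (r - 5)*(r^2 + 6*r + 8) = (r - 5)*(r + 2)*(r + 4)
(2) = (m - 1)*(m^4 - 9*m^3 + 11*m^2 + 81*m - 180) = (m - 5)*(m - 1)*(m^3 - 4*m^2 - 9*m + 36) = (m - 5)*(m - 1)*(m + 3)*(m^2 - 7*m + 12) = (m - 5)*(m - 4)*(m - 1)*(m + 3)*(m - 3)
(3) = (w - 1)*(w + 3)
(4) = (j + 2)*(j^3 - 6*j^2 + 3*j + 10) = (j - 2)*(j + 2)*(j^2 - 4*j - 5) = (j - 5)*(j - 2)*(j + 2)*(j + 1)
(5) = (n)*(n^3 - n^2 - 2*n) = n*(n - 2)*(n^2 + n) = n*(n - 2)*(n + 1)*(n)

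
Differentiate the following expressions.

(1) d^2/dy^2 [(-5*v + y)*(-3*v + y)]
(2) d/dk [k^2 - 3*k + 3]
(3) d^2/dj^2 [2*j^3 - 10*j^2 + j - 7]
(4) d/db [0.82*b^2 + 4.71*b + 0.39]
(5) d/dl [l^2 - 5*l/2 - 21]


(1) = 2
(2) = 2*k - 3
(3) = 12*j - 20
(4) = 1.64*b + 4.71
(5) = 2*l - 5/2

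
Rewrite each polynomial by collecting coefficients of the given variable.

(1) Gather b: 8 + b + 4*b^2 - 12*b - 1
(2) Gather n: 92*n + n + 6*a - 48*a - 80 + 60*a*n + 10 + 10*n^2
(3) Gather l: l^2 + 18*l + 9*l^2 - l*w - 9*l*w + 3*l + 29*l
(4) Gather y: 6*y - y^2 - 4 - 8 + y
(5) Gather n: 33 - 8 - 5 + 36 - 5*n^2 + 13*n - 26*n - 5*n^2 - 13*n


(1) = 4*b^2 - 11*b + 7
(2) = -42*a + 10*n^2 + n*(60*a + 93) - 70
(3) = 10*l^2 + l*(50 - 10*w)
(4) = -y^2 + 7*y - 12
(5) = -10*n^2 - 26*n + 56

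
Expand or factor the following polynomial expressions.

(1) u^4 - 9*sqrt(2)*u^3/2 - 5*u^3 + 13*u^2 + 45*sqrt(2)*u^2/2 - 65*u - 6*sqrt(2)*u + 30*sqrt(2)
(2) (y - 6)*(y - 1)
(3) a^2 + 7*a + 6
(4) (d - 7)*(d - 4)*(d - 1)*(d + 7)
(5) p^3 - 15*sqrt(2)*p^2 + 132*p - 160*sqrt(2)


(1) = (u - 5)*(u - 2*sqrt(2))*(u - 3*sqrt(2)/2)*(u - sqrt(2))
(2) = y^2 - 7*y + 6
(3) = (a + 1)*(a + 6)
(4) = d^4 - 5*d^3 - 45*d^2 + 245*d - 196
(5) = (p - 8*sqrt(2))*(p - 5*sqrt(2))*(p - 2*sqrt(2))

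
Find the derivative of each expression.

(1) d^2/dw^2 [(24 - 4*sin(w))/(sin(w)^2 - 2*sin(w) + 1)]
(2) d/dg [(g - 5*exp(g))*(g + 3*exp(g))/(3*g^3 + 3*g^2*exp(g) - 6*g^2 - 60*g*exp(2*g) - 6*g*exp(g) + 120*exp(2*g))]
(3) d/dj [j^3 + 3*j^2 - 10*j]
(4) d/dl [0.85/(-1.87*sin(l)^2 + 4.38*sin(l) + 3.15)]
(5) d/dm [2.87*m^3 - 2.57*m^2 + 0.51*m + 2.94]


(1) = 4*(sin(w)^2 - 19*sin(w) - 32)/(sin(w) - 1)^3
(2) = (-(g - 5*exp(g))*(g + 3*exp(g))*(g^2*exp(g) + 3*g^2 - 40*g*exp(2*g) - 4*g + 60*exp(2*g) - 2*exp(g)) + ((g - 5*exp(g))*(3*exp(g) + 1) - (g + 3*exp(g))*(5*exp(g) - 1))*(g^3 + g^2*exp(g) - 2*g^2 - 20*g*exp(2*g) - 2*g*exp(g) + 40*exp(2*g)))/(3*(g^3 + g^2*exp(g) - 2*g^2 - 20*g*exp(2*g) - 2*g*exp(g) + 40*exp(2*g))^2)
(3) = 3*j^2 + 6*j - 10
(4) = (3.179*sin(l) - 3.723)*cos(l)/(-1.87*sin(l)^2 + 4.38*sin(l) + 3.15)^2
(5) = 8.61*m^2 - 5.14*m + 0.51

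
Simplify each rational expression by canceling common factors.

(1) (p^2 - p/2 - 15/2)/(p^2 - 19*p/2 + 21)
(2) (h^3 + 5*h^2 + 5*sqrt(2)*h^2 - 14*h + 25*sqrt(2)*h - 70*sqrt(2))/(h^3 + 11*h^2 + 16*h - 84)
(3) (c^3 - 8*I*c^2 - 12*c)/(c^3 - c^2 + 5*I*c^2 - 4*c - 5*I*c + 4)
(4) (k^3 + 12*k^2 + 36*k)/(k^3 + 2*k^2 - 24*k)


(1) = (2*p^2 - p - 15)/(2*p^2 - 19*p + 42)
(2) = (h + 5*sqrt(2))/(h + 6)
(3) = (c^3 - 8*I*c^2 - 12*c)/(c^3 + c^2*(-1 + 5*I) + c*(-4 - 5*I) + 4)
(4) = (k + 6)/(k - 4)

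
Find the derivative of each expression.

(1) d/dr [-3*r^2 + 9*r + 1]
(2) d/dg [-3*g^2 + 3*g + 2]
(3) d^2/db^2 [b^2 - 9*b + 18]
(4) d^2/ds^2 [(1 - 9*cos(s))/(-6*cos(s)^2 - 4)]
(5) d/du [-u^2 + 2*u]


(1) = 9 - 6*r
(2) = 3 - 6*g
(3) = 2
(4) = (18*(1 - cos(s)^2)^2 - 81*cos(s)^5/2 + 243*cos(s)^3 - 3*cos(s)^2 - 180*cos(s) - 12)/(3*cos(s)^2 + 2)^3
(5) = 2 - 2*u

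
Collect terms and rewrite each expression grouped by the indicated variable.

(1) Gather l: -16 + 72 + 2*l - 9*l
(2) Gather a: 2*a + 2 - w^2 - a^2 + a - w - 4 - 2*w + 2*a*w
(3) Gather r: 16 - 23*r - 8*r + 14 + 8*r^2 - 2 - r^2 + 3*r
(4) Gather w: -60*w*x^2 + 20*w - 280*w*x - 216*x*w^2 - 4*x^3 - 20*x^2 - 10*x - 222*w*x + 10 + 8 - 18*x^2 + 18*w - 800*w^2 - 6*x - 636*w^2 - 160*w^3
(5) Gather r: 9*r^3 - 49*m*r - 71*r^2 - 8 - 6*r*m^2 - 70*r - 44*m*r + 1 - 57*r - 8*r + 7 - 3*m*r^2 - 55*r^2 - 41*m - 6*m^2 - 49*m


(1) = 56 - 7*l
(2) = -a^2 + a*(2*w + 3) - w^2 - 3*w - 2
(3) = 7*r^2 - 28*r + 28
(4) = -160*w^3 + w^2*(-216*x - 1436) + w*(-60*x^2 - 502*x + 38) - 4*x^3 - 38*x^2 - 16*x + 18
(5) = -6*m^2 - 90*m + 9*r^3 + r^2*(-3*m - 126) + r*(-6*m^2 - 93*m - 135)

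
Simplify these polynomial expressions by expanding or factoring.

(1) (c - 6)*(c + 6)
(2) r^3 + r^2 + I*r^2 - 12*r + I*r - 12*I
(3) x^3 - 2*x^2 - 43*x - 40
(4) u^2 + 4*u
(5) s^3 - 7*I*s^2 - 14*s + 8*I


(1) = c^2 - 36
(2) = (r - 3)*(r + 4)*(r + I)
(3) = (x - 8)*(x + 1)*(x + 5)
(4) = u*(u + 4)
(5) = (s - 4*I)*(s - 2*I)*(s - I)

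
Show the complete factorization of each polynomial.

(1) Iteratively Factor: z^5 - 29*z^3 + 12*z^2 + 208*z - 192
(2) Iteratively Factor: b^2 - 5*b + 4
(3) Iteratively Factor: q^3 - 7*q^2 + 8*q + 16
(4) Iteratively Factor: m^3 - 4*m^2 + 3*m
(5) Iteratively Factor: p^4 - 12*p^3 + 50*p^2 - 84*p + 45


(1) = (z - 1)*(z^4 + z^3 - 28*z^2 - 16*z + 192) = (z - 4)*(z - 1)*(z^3 + 5*z^2 - 8*z - 48) = (z - 4)*(z - 1)*(z + 4)*(z^2 + z - 12) = (z - 4)*(z - 1)*(z + 4)^2*(z - 3)
(2) = (b - 1)*(b - 4)
(3) = (q - 4)*(q^2 - 3*q - 4) = (q - 4)*(q + 1)*(q - 4)
(4) = (m - 1)*(m^2 - 3*m) = m*(m - 1)*(m - 3)
(5) = (p - 3)*(p^3 - 9*p^2 + 23*p - 15) = (p - 5)*(p - 3)*(p^2 - 4*p + 3) = (p - 5)*(p - 3)*(p - 1)*(p - 3)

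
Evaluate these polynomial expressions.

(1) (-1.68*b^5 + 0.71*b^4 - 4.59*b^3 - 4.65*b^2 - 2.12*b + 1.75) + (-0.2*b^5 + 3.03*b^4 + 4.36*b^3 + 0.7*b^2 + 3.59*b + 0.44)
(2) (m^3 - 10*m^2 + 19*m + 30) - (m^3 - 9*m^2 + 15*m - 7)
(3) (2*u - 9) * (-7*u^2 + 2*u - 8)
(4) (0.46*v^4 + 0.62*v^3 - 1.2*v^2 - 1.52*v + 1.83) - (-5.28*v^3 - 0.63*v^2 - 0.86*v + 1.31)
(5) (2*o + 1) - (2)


(1) = -1.88*b^5 + 3.74*b^4 - 0.23*b^3 - 3.95*b^2 + 1.47*b + 2.19
(2) = -m^2 + 4*m + 37
(3) = -14*u^3 + 67*u^2 - 34*u + 72
(4) = 0.46*v^4 + 5.9*v^3 - 0.57*v^2 - 0.66*v + 0.52
(5) = 2*o - 1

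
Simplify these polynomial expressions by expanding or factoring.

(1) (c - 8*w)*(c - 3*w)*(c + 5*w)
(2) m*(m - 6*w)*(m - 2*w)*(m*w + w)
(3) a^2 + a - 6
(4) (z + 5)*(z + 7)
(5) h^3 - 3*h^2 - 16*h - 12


(1) = c^3 - 6*c^2*w - 31*c*w^2 + 120*w^3
(2) = m^4*w - 8*m^3*w^2 + m^3*w + 12*m^2*w^3 - 8*m^2*w^2 + 12*m*w^3
(3) = (a - 2)*(a + 3)
(4) = z^2 + 12*z + 35
(5) = (h - 6)*(h + 1)*(h + 2)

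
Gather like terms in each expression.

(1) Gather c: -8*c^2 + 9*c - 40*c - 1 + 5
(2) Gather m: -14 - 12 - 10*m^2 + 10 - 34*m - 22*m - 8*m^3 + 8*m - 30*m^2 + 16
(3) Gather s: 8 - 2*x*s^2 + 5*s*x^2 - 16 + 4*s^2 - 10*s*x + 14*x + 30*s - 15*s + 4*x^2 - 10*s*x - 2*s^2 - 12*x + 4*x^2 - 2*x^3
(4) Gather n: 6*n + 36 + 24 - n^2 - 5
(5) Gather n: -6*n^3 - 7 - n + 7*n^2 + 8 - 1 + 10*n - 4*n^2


(1) = -8*c^2 - 31*c + 4
(2) = -8*m^3 - 40*m^2 - 48*m
(3) = s^2*(2 - 2*x) + s*(5*x^2 - 20*x + 15) - 2*x^3 + 8*x^2 + 2*x - 8
(4) = -n^2 + 6*n + 55
(5) = -6*n^3 + 3*n^2 + 9*n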